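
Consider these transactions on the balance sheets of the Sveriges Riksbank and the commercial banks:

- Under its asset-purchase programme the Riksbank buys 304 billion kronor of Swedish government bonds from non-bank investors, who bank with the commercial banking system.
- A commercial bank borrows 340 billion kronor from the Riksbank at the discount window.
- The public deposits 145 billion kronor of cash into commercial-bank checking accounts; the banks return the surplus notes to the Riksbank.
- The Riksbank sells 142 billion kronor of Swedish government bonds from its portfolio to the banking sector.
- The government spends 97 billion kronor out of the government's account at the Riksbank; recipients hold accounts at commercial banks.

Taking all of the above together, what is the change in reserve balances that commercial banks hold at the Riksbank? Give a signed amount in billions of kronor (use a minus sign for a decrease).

+744 billion

Asset purchase (from non-banks) 304 billion kronor: the Riksbank pays by crediting reserve accounts → +304B.
Discount-window loan 340 billion kronor: the loan is credited to the bank's reserve account → +340B.
Currency deposit 145 billion kronor: returned notes are swapped for reserve credit → +145B.
OMO sale (to banks) 142 billion kronor: the buying banks pay out of their reserve balances → −142B.
Government spending 97 billion kronor: government payments flow into bank reserve accounts → +97B.
Net: 304 + 340 + 145 − 142 + 97 = +744 billion.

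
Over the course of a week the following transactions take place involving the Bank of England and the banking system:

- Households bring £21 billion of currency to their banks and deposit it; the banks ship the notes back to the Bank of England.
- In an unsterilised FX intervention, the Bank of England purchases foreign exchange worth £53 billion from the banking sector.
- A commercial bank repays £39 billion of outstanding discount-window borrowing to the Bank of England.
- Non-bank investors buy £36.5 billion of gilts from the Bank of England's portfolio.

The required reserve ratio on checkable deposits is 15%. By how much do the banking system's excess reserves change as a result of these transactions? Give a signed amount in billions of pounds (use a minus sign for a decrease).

Currency deposit £21 billion: reserves +£21B, deposits +£21B.
FX purchase £53 billion: reserves +£53B, deposits 0.
Discount-window repayment £39 billion: reserves −£39B, deposits 0.
Asset sale (to non-banks) £36.5 billion: reserves −£36.5B, deposits −£36.5B.
Totals: Δreserves = −£1.5B, Δdeposits = −£15.5B.
Δrequired reserves = 15% × −£15.5B = −£2.325B.
Δexcess reserves = Δreserves − Δrequired = −£1.5B − (−£2.325B) = +£0.825 billion.

+£0.825 billion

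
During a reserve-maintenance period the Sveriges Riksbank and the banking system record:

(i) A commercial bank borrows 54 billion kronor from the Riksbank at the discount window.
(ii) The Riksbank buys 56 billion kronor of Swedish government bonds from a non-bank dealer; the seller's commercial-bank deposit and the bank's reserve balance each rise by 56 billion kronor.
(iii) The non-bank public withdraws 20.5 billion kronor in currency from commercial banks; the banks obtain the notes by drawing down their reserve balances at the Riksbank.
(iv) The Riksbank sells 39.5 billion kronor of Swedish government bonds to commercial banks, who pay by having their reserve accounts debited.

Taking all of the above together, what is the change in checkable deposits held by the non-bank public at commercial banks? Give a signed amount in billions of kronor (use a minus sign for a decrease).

+35.5 billion

Discount-window loan 54 billion kronor: the counterparty is a bank, so public deposits are unchanged → 0.
Asset purchase (from non-banks) 56 billion kronor: non-bank counterparties' bank balances rise → +56B.
Currency withdrawal 20.5 billion kronor: non-bank counterparties' bank balances fall → −20.5B.
OMO sale (to banks) 39.5 billion kronor: the counterparty is a bank, so public deposits are unchanged → 0.
Net: 0 + 56 − 20.5 + 0 = +35.5 billion.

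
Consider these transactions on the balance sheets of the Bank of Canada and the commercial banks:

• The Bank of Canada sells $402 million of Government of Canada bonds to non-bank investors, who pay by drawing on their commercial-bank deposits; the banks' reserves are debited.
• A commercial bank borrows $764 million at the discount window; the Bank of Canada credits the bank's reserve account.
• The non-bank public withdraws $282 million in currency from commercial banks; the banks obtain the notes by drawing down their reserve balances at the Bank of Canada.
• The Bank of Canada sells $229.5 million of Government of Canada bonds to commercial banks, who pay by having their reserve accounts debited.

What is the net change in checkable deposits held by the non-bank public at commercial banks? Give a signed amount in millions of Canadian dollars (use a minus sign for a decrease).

-$684 million

Bank of Canada balance sheet:
  Assets:      Securities −$631.5M, Loans to banks +$764M
  Liabilities: Bank reserves −$149.5M, Currency in circulation +$282M
Commercial banking system:
  Assets:      Reserves at CB −$149.5M, Securities +$229.5M
  Liabilities: Checkable deposits −$684M, Borrowings from CB +$764M
So the change in checkable deposits held by the non-bank public at commercial banks is -$684 million.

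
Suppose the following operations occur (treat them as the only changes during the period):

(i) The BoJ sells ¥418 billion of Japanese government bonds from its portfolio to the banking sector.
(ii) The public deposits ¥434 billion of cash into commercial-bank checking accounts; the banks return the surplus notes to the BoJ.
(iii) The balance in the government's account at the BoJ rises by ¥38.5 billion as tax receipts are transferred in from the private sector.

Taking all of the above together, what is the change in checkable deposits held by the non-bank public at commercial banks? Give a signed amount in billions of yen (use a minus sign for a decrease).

OMO sale (to banks) ¥418 billion: the counterparty is a bank, so public deposits are unchanged → 0.
Currency deposit ¥434 billion: non-bank counterparties' bank balances rise → +¥434B.
Government account inflow ¥38.5 billion: non-bank counterparties' bank balances fall → −¥38.5B.
Net: 0 + 434 − 38.5 = +¥395.5 billion.

+¥395.5 billion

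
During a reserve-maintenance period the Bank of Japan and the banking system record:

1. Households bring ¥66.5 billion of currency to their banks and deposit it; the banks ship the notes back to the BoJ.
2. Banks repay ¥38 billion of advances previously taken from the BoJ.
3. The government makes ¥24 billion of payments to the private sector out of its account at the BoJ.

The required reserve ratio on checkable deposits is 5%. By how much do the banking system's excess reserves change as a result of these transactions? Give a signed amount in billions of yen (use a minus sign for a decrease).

Currency deposit ¥66.5 billion: reserves +¥66.5B, deposits +¥66.5B.
Discount-window repayment ¥38 billion: reserves −¥38B, deposits 0.
Government spending ¥24 billion: reserves +¥24B, deposits +¥24B.
Totals: Δreserves = +¥52.5B, Δdeposits = +¥90.5B.
Δrequired reserves = 5% × +¥90.5B = +¥4.525B.
Δexcess reserves = Δreserves − Δrequired = +¥52.5B − (+¥4.525B) = +¥47.975 billion.

+¥47.975 billion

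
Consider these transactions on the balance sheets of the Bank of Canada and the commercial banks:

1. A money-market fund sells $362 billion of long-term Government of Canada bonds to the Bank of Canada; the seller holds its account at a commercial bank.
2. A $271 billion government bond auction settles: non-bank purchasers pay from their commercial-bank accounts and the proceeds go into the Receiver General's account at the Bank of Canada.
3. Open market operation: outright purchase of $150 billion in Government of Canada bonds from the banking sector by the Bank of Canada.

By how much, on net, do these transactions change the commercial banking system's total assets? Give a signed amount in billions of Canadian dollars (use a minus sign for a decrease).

Asset purchase (from non-banks) $362 billion: bank balance sheets expand → +$362B.
Government account inflow $271 billion: bank balance sheets shrink → −$271B.
OMO purchase (from banks) $150 billion: just an asset swap on bank balance sheets → 0.
Net: 362 − 271 + 0 = +$91 billion.

+$91 billion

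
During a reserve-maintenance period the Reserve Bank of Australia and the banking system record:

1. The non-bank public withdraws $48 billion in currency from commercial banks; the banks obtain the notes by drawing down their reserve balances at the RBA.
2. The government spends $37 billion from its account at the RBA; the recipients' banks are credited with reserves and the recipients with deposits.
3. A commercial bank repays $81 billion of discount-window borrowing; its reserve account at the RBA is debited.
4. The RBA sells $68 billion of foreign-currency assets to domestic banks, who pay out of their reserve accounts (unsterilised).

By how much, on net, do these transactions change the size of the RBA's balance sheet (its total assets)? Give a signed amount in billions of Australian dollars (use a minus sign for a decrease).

-$149 billion

RBA balance sheet:
  Assets:      Loans to banks −$81B, Foreign assets −$68B
  Liabilities: Bank reserves −$160B, Currency in circulation +$48B, Government deposits −$37B
Change in total RBA assets = -$149 billion.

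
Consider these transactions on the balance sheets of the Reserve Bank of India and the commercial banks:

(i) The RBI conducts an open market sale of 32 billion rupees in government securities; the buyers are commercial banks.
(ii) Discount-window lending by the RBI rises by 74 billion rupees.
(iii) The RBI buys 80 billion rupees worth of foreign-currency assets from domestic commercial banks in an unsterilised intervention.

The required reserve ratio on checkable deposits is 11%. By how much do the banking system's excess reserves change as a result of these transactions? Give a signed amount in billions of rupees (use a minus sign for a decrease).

OMO sale (to banks) 32 billion rupees: reserves −32B, deposits 0.
Discount-window loan 74 billion rupees: reserves +74B, deposits 0.
FX purchase 80 billion rupees: reserves +80B, deposits 0.
Totals: Δreserves = +122B, Δdeposits = 0.
Δrequired reserves = 11% × 0 = 0.
Δexcess reserves = Δreserves − Δrequired = +122B − (0) = +122 billion.

+122 billion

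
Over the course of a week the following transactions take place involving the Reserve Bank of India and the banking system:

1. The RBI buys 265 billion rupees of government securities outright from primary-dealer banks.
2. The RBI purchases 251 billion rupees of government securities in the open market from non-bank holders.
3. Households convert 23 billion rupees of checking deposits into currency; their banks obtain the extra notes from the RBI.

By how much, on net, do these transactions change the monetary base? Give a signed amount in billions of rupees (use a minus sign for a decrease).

+516 billion

OMO purchase (from banks) 265 billion rupees: RBI balance sheet expands → +265B.
Asset purchase (from non-banks) 251 billion rupees: RBI balance sheet expands → +251B.
Currency withdrawal 23 billion rupees: just a shift between currency and reserves — both are base money → 0.
Net: 265 + 251 + 0 = +516 billion.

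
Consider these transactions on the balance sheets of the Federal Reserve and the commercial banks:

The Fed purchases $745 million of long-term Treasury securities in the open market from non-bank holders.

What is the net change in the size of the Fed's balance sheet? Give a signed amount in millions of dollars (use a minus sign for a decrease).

Asset purchase (from non-banks) $745 million: a Fed asset is acquired → +$745M.

+$745 million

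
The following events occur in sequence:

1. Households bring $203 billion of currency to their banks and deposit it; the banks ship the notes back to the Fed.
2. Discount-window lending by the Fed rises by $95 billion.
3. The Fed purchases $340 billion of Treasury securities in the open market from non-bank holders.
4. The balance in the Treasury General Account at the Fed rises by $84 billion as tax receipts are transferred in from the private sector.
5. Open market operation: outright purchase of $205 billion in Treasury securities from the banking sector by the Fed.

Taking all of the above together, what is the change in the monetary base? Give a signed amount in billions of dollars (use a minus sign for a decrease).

Fed balance sheet:
  Assets:      Securities +$545B, Loans to banks +$95B
  Liabilities: Bank reserves +$759B, Currency in circulation −$203B, Government deposits +$84B
Monetary base = currency + reserves: −$203B + (+$759B) = +$556 billion.

+$556 billion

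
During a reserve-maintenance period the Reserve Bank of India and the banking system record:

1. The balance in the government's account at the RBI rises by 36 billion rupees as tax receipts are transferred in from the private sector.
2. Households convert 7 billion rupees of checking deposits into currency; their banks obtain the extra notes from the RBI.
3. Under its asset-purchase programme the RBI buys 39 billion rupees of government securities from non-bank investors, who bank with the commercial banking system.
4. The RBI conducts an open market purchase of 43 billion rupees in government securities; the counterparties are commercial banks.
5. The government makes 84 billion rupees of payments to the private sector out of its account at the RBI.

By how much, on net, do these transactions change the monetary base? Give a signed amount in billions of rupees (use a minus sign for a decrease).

+130 billion

RBI balance sheet:
  Assets:      Securities +82B
  Liabilities: Bank reserves +123B, Currency in circulation +7B, Government deposits −48B
Commercial banking system:
  Assets:      Reserves at CB +123B, Securities −43B
  Liabilities: Checkable deposits +80B
Monetary base = currency + reserves: +7B + (+123B) = +130 billion.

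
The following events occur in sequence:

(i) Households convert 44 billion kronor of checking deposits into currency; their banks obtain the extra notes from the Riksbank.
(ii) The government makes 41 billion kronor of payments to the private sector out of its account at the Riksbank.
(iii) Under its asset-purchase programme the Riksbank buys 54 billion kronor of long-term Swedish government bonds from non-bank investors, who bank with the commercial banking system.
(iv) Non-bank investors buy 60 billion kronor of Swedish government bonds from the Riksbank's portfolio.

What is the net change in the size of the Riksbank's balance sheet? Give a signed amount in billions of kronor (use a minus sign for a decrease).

-6 billion

Currency withdrawal 44 billion kronor: only the composition of liabilities changes → 0.
Government spending 41 billion kronor: only the composition of liabilities changes → 0.
Asset purchase (from non-banks) 54 billion kronor: a Riksbank asset is acquired → +54B.
Asset sale (to non-banks) 60 billion kronor: a Riksbank asset is shed → −60B.
Net: 0 + 0 + 54 − 60 = -6 billion.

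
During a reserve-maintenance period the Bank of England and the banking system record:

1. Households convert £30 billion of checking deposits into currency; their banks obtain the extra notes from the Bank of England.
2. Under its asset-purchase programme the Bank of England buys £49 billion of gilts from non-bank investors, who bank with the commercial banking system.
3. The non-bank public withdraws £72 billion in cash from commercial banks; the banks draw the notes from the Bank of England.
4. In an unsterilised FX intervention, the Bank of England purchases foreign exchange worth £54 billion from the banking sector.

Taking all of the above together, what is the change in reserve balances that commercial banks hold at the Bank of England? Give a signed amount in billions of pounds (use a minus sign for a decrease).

Currency withdrawal £30 billion: banks swap reserves for currency → −£30B.
Asset purchase (from non-banks) £49 billion: the Bank of England pays by crediting reserve accounts → +£49B.
Currency withdrawal £72 billion: banks swap reserves for currency → −£72B.
FX purchase £54 billion: the Bank of England pays by crediting reserve accounts → +£54B.
Net: −30 + 49 − 72 + 54 = +£1 billion.

+£1 billion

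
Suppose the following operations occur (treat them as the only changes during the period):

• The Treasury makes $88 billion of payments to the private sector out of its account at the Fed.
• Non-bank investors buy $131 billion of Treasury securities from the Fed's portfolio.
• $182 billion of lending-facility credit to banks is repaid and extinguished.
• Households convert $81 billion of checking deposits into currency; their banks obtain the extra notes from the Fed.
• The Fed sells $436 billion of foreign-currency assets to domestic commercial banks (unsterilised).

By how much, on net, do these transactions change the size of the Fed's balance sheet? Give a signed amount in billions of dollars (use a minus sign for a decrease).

Government spending $88 billion: only the composition of liabilities changes → 0.
Asset sale (to non-banks) $131 billion: a Fed asset is shed → −$131B.
Discount-window repayment $182 billion: a Fed asset is shed → −$182B.
Currency withdrawal $81 billion: only the composition of liabilities changes → 0.
FX sale $436 billion: a Fed asset is shed → −$436B.
Net: 0 − 131 − 182 + 0 − 436 = -$749 billion.

-$749 billion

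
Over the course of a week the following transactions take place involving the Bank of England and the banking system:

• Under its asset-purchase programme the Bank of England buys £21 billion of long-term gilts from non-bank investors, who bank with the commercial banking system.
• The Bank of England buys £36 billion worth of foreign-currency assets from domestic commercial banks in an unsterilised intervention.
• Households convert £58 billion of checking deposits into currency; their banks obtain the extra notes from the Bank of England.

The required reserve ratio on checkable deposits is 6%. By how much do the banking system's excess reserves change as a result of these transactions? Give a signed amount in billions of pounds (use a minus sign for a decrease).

Asset purchase (from non-banks) £21 billion: reserves +£21B, deposits +£21B.
FX purchase £36 billion: reserves +£36B, deposits 0.
Currency withdrawal £58 billion: reserves −£58B, deposits −£58B.
Totals: Δreserves = −£1B, Δdeposits = −£37B.
Δrequired reserves = 6% × −£37B = −£2.22B.
Δexcess reserves = Δreserves − Δrequired = −£1B − (−£2.22B) = +£1.22 billion.

+£1.22 billion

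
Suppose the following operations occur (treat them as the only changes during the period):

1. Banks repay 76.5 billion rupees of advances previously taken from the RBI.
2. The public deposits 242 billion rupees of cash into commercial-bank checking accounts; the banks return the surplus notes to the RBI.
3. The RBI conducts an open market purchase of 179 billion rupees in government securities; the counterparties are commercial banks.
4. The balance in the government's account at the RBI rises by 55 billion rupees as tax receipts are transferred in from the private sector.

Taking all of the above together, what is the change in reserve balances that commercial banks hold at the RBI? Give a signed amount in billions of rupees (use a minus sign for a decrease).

Discount-window repayment 76.5 billion rupees: repayment is debited from reserves → −76.5B.
Currency deposit 242 billion rupees: returned notes are swapped for reserve credit → +242B.
OMO purchase (from banks) 179 billion rupees: the RBI pays by crediting reserve accounts → +179B.
Government account inflow 55 billion rupees: funds move from bank reserves into the government account → −55B.
Net: −76.5 + 242 + 179 − 55 = +289.5 billion.

+289.5 billion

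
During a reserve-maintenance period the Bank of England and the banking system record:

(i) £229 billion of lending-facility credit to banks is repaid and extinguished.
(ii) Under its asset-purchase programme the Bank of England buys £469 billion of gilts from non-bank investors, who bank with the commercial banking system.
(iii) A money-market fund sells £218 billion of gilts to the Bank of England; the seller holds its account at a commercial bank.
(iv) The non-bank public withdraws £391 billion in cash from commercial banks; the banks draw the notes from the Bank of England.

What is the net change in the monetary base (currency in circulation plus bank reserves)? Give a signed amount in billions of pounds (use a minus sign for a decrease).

+£458 billion

Bank of England balance sheet:
  Assets:      Securities +£687B, Loans to banks −£229B
  Liabilities: Bank reserves +£67B, Currency in circulation +£391B
Commercial banking system:
  Assets:      Reserves at CB +£67B
  Liabilities: Checkable deposits +£296B, Borrowings from CB −£229B
Monetary base = currency + reserves: +£391B + (+£67B) = +£458 billion.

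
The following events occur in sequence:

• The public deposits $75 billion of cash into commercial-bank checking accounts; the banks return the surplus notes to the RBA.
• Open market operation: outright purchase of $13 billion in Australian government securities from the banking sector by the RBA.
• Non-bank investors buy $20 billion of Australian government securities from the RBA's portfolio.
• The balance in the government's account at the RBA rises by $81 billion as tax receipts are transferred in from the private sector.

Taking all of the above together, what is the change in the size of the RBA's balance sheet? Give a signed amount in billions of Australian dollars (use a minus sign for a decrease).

Currency deposit $75 billion: only the composition of liabilities changes → 0.
OMO purchase (from banks) $13 billion: an RBA asset is acquired → +$13B.
Asset sale (to non-banks) $20 billion: an RBA asset is shed → −$20B.
Government account inflow $81 billion: only the composition of liabilities changes → 0.
Net: 0 + 13 − 20 + 0 = -$7 billion.

-$7 billion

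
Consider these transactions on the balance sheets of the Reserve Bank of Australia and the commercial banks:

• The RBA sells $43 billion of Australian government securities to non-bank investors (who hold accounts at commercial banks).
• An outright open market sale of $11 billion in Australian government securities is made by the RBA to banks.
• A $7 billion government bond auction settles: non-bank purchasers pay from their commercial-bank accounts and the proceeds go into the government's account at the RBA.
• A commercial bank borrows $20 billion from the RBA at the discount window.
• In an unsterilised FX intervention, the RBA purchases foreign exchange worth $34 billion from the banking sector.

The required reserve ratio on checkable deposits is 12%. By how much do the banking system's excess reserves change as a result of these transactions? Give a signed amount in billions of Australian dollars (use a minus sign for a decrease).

Asset sale (to non-banks) $43 billion: reserves −$43B, deposits −$43B.
OMO sale (to banks) $11 billion: reserves −$11B, deposits 0.
Government account inflow $7 billion: reserves −$7B, deposits −$7B.
Discount-window loan $20 billion: reserves +$20B, deposits 0.
FX purchase $34 billion: reserves +$34B, deposits 0.
Totals: Δreserves = −$7B, Δdeposits = −$50B.
Δrequired reserves = 12% × −$50B = −$6B.
Δexcess reserves = Δreserves − Δrequired = −$7B − (−$6B) = -$1 billion.

-$1 billion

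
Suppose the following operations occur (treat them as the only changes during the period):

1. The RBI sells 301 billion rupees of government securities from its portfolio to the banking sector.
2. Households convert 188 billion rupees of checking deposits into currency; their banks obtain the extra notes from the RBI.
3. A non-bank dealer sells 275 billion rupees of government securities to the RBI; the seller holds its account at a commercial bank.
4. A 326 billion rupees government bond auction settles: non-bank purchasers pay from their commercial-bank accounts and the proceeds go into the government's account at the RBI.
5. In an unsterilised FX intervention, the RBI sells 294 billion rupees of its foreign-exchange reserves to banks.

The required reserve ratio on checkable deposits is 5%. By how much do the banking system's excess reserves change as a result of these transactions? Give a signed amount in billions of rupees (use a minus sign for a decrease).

OMO sale (to banks) 301 billion rupees: reserves −301B, deposits 0.
Currency withdrawal 188 billion rupees: reserves −188B, deposits −188B.
Asset purchase (from non-banks) 275 billion rupees: reserves +275B, deposits +275B.
Government account inflow 326 billion rupees: reserves −326B, deposits −326B.
FX sale 294 billion rupees: reserves −294B, deposits 0.
Totals: Δreserves = −834B, Δdeposits = −239B.
Δrequired reserves = 5% × −239B = −11.95B.
Δexcess reserves = Δreserves − Δrequired = −834B − (−11.95B) = -822.05 billion.

-822.05 billion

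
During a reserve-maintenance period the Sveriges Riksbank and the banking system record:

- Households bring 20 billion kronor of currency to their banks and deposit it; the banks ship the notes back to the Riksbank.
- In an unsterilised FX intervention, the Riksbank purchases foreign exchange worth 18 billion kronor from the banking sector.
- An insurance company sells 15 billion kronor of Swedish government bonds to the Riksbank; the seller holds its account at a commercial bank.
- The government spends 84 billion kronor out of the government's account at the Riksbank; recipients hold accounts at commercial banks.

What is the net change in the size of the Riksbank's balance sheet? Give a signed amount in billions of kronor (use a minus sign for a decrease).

Riksbank balance sheet:
  Assets:      Securities +15B, Foreign assets +18B
  Liabilities: Bank reserves +137B, Currency in circulation −20B, Government deposits −84B
Commercial banking system:
  Assets:      Reserves at CB +137B, Foreign assets −18B
  Liabilities: Checkable deposits +119B
Change in total Riksbank assets = +33 billion.

+33 billion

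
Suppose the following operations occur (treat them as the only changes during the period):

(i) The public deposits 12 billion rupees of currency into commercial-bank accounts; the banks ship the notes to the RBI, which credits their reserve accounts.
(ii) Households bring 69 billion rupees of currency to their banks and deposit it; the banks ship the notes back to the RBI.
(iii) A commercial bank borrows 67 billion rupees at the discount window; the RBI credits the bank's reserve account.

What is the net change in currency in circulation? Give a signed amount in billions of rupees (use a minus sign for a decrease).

RBI balance sheet:
  Assets:      Loans to banks +67B
  Liabilities: Bank reserves +148B, Currency in circulation −81B
So the change in currency in circulation is -81 billion.

-81 billion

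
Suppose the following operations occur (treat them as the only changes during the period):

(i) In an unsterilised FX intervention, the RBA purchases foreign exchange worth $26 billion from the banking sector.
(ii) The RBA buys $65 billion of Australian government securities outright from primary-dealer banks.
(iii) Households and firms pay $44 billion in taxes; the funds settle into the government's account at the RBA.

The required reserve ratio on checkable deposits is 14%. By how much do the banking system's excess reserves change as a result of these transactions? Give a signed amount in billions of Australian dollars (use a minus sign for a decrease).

FX purchase $26 billion: reserves +$26B, deposits 0.
OMO purchase (from banks) $65 billion: reserves +$65B, deposits 0.
Government account inflow $44 billion: reserves −$44B, deposits −$44B.
Totals: Δreserves = +$47B, Δdeposits = −$44B.
Δrequired reserves = 14% × −$44B = −$6.16B.
Δexcess reserves = Δreserves − Δrequired = +$47B − (−$6.16B) = +$53.16 billion.

+$53.16 billion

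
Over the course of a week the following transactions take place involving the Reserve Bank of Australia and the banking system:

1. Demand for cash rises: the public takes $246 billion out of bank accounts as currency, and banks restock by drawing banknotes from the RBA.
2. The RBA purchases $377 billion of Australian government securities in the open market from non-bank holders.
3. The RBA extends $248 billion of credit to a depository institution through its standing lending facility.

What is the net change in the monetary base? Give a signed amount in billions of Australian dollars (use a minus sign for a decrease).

+$625 billion

RBA balance sheet:
  Assets:      Securities +$377B, Loans to banks +$248B
  Liabilities: Bank reserves +$379B, Currency in circulation +$246B
Commercial banking system:
  Assets:      Reserves at CB +$379B
  Liabilities: Checkable deposits +$131B, Borrowings from CB +$248B
Monetary base = currency + reserves: +$246B + (+$379B) = +$625 billion.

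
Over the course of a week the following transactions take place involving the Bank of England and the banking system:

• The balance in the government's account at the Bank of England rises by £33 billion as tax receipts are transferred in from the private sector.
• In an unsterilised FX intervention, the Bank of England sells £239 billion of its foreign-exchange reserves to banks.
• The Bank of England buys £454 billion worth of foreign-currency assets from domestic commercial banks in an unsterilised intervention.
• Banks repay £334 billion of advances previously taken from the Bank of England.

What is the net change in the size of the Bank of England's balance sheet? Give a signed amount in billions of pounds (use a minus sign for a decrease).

-£119 billion

Bank of England balance sheet:
  Assets:      Loans to banks −£334B, Foreign assets +£215B
  Liabilities: Bank reserves −£152B, Government deposits +£33B
Commercial banking system:
  Assets:      Reserves at CB −£152B, Foreign assets −£215B
  Liabilities: Checkable deposits −£33B, Borrowings from CB −£334B
Change in total Bank of England assets = -£119 billion.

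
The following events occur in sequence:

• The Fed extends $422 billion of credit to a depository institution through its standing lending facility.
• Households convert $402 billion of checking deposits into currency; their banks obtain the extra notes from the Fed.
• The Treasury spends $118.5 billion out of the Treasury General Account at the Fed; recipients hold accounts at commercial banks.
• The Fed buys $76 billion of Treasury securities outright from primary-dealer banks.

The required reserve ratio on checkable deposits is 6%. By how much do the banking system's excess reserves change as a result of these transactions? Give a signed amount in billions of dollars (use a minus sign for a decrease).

Discount-window loan $422 billion: reserves +$422B, deposits 0.
Currency withdrawal $402 billion: reserves −$402B, deposits −$402B.
Government spending $118.5 billion: reserves +$118.5B, deposits +$118.5B.
OMO purchase (from banks) $76 billion: reserves +$76B, deposits 0.
Totals: Δreserves = +$214.5B, Δdeposits = −$283.5B.
Δrequired reserves = 6% × −$283.5B = −$17.01B.
Δexcess reserves = Δreserves − Δrequired = +$214.5B − (−$17.01B) = +$231.51 billion.

+$231.51 billion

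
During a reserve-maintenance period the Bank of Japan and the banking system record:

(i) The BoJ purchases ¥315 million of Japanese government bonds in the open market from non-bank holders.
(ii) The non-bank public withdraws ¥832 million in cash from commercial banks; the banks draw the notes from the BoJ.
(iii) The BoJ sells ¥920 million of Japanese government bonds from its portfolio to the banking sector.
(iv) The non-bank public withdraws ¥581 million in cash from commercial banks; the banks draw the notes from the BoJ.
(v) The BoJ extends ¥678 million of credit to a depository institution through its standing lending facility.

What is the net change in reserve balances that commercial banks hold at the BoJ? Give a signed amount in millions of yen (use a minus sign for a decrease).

-¥1340 million

BoJ balance sheet:
  Assets:      Securities −¥605M, Loans to banks +¥678M
  Liabilities: Bank reserves −¥1340M, Currency in circulation +¥1413M
So the change in reserve balances that commercial banks hold at the BoJ is -¥1340 million.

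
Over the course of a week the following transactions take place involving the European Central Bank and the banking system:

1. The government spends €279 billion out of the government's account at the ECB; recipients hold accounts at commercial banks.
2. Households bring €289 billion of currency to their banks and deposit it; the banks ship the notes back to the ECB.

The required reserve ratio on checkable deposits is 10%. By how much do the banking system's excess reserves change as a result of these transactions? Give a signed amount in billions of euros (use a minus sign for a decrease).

Government spending €279 billion: reserves +€279B, deposits +€279B.
Currency deposit €289 billion: reserves +€289B, deposits +€289B.
Totals: Δreserves = +€568B, Δdeposits = +€568B.
Δrequired reserves = 10% × +€568B = +€56.8B.
Δexcess reserves = Δreserves − Δrequired = +€568B − (+€56.8B) = +€511.2 billion.

+€511.2 billion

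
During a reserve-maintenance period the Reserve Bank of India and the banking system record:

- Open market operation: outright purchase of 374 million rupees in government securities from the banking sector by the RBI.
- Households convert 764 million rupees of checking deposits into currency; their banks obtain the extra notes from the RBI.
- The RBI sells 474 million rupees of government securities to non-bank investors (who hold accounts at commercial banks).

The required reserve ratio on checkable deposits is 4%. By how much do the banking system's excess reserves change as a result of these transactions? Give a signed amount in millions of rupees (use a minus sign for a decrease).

OMO purchase (from banks) 374 million rupees: reserves +374M, deposits 0.
Currency withdrawal 764 million rupees: reserves −764M, deposits −764M.
Asset sale (to non-banks) 474 million rupees: reserves −474M, deposits −474M.
Totals: Δreserves = −864M, Δdeposits = −1238M.
Δrequired reserves = 4% × −1238M = −49.52M.
Δexcess reserves = Δreserves − Δrequired = −864M − (−49.52M) = -814.48 million.

-814.48 million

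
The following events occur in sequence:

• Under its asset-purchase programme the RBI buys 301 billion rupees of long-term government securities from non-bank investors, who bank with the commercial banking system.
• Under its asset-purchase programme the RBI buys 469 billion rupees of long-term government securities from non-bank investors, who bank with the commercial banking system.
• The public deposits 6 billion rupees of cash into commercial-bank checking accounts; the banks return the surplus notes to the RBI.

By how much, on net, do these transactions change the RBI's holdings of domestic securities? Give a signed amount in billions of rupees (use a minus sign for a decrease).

Asset purchase (from non-banks) 301 billion rupees: securities added to the RBI's portfolio → +301B.
Asset purchase (from non-banks) 469 billion rupees: securities added to the RBI's portfolio → +469B.
Currency deposit 6 billion rupees: the RBI's securities portfolio is untouched → 0.
Net: 301 + 469 + 0 = +770 billion.

+770 billion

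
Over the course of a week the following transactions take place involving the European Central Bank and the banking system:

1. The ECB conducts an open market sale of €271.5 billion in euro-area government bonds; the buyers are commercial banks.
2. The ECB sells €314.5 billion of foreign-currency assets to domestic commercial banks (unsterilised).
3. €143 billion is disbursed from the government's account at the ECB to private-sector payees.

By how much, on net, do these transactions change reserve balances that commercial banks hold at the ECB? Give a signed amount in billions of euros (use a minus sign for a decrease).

-€443 billion

ECB balance sheet:
  Assets:      Securities −€271.5B, Foreign assets −€314.5B
  Liabilities: Bank reserves −€443B, Government deposits −€143B
So the change in reserve balances that commercial banks hold at the ECB is -€443 billion.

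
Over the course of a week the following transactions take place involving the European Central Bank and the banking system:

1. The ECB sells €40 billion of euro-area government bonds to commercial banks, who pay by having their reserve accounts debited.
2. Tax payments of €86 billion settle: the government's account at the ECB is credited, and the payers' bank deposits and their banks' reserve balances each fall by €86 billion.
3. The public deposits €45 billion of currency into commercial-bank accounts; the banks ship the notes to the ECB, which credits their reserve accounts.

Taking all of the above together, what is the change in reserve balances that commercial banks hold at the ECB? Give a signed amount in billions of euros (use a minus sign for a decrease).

OMO sale (to banks) €40 billion: the buying banks pay out of their reserve balances → −€40B.
Government account inflow €86 billion: funds move from bank reserves into the government account → −€86B.
Currency deposit €45 billion: returned notes are swapped for reserve credit → +€45B.
Net: −40 − 86 + 45 = -€81 billion.

-€81 billion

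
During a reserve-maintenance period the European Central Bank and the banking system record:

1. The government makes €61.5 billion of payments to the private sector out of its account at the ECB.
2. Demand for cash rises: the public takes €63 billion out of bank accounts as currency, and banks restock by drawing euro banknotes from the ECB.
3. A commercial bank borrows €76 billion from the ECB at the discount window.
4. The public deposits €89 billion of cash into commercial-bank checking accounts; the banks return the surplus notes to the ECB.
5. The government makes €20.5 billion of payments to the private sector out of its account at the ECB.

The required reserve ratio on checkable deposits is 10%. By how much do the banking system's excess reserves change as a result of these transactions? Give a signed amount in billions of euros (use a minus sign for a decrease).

+€173.2 billion

Government spending €61.5 billion: reserves +€61.5B, deposits +€61.5B.
Currency withdrawal €63 billion: reserves −€63B, deposits −€63B.
Discount-window loan €76 billion: reserves +€76B, deposits 0.
Currency deposit €89 billion: reserves +€89B, deposits +€89B.
Government spending €20.5 billion: reserves +€20.5B, deposits +€20.5B.
Totals: Δreserves = +€184B, Δdeposits = +€108B.
Δrequired reserves = 10% × +€108B = +€10.8B.
Δexcess reserves = Δreserves − Δrequired = +€184B − (+€10.8B) = +€173.2 billion.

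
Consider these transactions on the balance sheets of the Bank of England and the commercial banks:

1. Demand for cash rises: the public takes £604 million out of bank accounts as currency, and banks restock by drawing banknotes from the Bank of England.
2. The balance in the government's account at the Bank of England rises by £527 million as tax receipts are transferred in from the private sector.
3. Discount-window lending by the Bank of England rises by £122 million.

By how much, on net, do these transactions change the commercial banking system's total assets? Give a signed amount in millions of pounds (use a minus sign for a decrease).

Bank of England balance sheet:
  Assets:      Loans to banks +£122M
  Liabilities: Bank reserves −£1009M, Currency in circulation +£604M, Government deposits +£527M
Commercial banking system:
  Assets:      Reserves at CB −£1009M
  Liabilities: Checkable deposits −£1131M, Borrowings from CB +£122M
Change in total bank assets = -£1009 million.

-£1009 million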